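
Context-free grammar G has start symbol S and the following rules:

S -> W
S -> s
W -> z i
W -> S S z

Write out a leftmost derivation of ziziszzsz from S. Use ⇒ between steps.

S⇒W⇒SSz⇒WSz⇒SSzSz⇒WSzSz⇒ziSzSz⇒ziWzSz⇒ziSSzzSz⇒ziWSzzSz⇒ziziSzzSz⇒ziziszzSz⇒ziziszzsz

S ⇒ W   [S -> W]
W ⇒ SSz   [W -> S S z]
SSz ⇒ WSz   [S -> W]
WSz ⇒ SSzSz   [W -> S S z]
SSzSz ⇒ WSzSz   [S -> W]
WSzSz ⇒ ziSzSz   [W -> z i]
ziSzSz ⇒ ziWzSz   [S -> W]
ziWzSz ⇒ ziSSzzSz   [W -> S S z]
ziSSzzSz ⇒ ziWSzzSz   [S -> W]
ziWSzzSz ⇒ ziziSzzSz   [W -> z i]
ziziSzzSz ⇒ ziziszzSz   [S -> s]
ziziszzSz ⇒ ziziszzsz   [S -> s]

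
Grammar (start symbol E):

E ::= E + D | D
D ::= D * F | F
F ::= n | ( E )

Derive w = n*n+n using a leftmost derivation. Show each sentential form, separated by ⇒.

E ⇒ E+D   [E ::= E + D]
E+D ⇒ D+D   [E ::= D]
D+D ⇒ D*F+D   [D ::= D * F]
D*F+D ⇒ F*F+D   [D ::= F]
F*F+D ⇒ n*F+D   [F ::= n]
n*F+D ⇒ n*n+D   [F ::= n]
n*n+D ⇒ n*n+F   [D ::= F]
n*n+F ⇒ n*n+n   [F ::= n]

E ⇒ E+D ⇒ D+D ⇒ D*F+D ⇒ F*F+D ⇒ n*F+D ⇒ n*n+D ⇒ n*n+F ⇒ n*n+n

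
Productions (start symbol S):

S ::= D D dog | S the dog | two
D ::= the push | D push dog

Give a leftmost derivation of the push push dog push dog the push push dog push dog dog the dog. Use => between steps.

S => S the dog => D D dog the dog => D push dog D dog the dog => D push dog push dog D dog the dog => the push push dog push dog D dog the dog => the push push dog push dog D push dog dog the dog => the push push dog push dog D push dog push dog dog the dog => the push push dog push dog the push push dog push dog dog the dog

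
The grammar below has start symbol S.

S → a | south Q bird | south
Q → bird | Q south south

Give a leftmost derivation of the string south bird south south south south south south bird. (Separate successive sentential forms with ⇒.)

S ⇒ south Q bird ⇒ south Q south south bird ⇒ south Q south south south south bird ⇒ south Q south south south south south south bird ⇒ south bird south south south south south south bird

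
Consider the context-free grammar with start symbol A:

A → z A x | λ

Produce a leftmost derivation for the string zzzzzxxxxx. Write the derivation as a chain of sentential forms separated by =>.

A => zAx => zzAxx => zzzAxxx => zzzzAxxxx => zzzzzAxxxxx => zzzzzxxxxx

A => zAx   [A → z A x]
zAx => zzAxx   [A → z A x]
zzAxx => zzzAxxx   [A → z A x]
zzzAxxx => zzzzAxxxx   [A → z A x]
zzzzAxxxx => zzzzzAxxxxx   [A → z A x]
zzzzzAxxxxx => zzzzzxxxxx   [A → λ]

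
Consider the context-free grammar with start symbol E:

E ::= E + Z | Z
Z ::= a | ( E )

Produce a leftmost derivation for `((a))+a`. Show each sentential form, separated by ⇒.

E ⇒ E+Z ⇒ Z+Z ⇒ (E)+Z ⇒ (Z)+Z ⇒ ((E))+Z ⇒ ((Z))+Z ⇒ ((a))+Z ⇒ ((a))+a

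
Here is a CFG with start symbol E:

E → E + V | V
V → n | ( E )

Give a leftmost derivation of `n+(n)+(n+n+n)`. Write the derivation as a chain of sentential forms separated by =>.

E => E+V   [E → E + V]
E+V => E+V+V   [E → E + V]
E+V+V => V+V+V   [E → V]
V+V+V => n+V+V   [V → n]
n+V+V => n+(E)+V   [V → ( E )]
n+(E)+V => n+(V)+V   [E → V]
n+(V)+V => n+(n)+V   [V → n]
n+(n)+V => n+(n)+(E)   [V → ( E )]
n+(n)+(E) => n+(n)+(E+V)   [E → E + V]
n+(n)+(E+V) => n+(n)+(E+V+V)   [E → E + V]
n+(n)+(E+V+V) => n+(n)+(V+V+V)   [E → V]
n+(n)+(V+V+V) => n+(n)+(n+V+V)   [V → n]
n+(n)+(n+V+V) => n+(n)+(n+n+V)   [V → n]
n+(n)+(n+n+V) => n+(n)+(n+n+n)   [V → n]

E => E+V => E+V+V => V+V+V => n+V+V => n+(E)+V => n+(V)+V => n+(n)+V => n+(n)+(E) => n+(n)+(E+V) => n+(n)+(E+V+V) => n+(n)+(V+V+V) => n+(n)+(n+V+V) => n+(n)+(n+n+V) => n+(n)+(n+n+n)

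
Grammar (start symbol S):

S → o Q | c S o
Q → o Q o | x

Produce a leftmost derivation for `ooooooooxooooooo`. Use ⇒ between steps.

S ⇒ oQ ⇒ ooQo ⇒ oooQoo ⇒ ooooQooo ⇒ oooooQoooo ⇒ ooooooQooooo ⇒ oooooooQoooooo ⇒ ooooooooQooooooo ⇒ ooooooooxooooooo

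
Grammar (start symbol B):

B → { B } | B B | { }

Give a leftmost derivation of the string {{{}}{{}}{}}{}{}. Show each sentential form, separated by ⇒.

B ⇒ BB   [B → B B]
BB ⇒ BBB   [B → B B]
BBB ⇒ {B}BB   [B → { B }]
{B}BB ⇒ {BB}BB   [B → B B]
{BB}BB ⇒ {{B}B}BB   [B → { B }]
{{B}B}BB ⇒ {{{}}B}BB   [B → { }]
{{{}}B}BB ⇒ {{{}}BB}BB   [B → B B]
{{{}}BB}BB ⇒ {{{}}{B}B}BB   [B → { B }]
{{{}}{B}B}BB ⇒ {{{}}{{}}B}BB   [B → { }]
{{{}}{{}}B}BB ⇒ {{{}}{{}}{}}BB   [B → { }]
{{{}}{{}}{}}BB ⇒ {{{}}{{}}{}}{}B   [B → { }]
{{{}}{{}}{}}{}B ⇒ {{{}}{{}}{}}{}{}   [B → { }]

B ⇒ BB ⇒ BBB ⇒ {B}BB ⇒ {BB}BB ⇒ {{B}B}BB ⇒ {{{}}B}BB ⇒ {{{}}BB}BB ⇒ {{{}}{B}B}BB ⇒ {{{}}{{}}B}BB ⇒ {{{}}{{}}{}}BB ⇒ {{{}}{{}}{}}{}B ⇒ {{{}}{{}}{}}{}{}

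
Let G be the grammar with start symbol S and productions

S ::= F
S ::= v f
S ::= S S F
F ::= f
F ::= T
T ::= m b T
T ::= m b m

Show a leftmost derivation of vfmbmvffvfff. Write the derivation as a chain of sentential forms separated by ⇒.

S ⇒ SSF   [S ::= S S F]
SSF ⇒ vfSF   [S ::= v f]
vfSF ⇒ vfSSFF   [S ::= S S F]
vfSSFF ⇒ vfSSFSFF   [S ::= S S F]
vfSSFSFF ⇒ vfFSFSFF   [S ::= F]
vfFSFSFF ⇒ vfTSFSFF   [F ::= T]
vfTSFSFF ⇒ vfmbmSFSFF   [T ::= m b m]
vfmbmSFSFF ⇒ vfmbmvfFSFF   [S ::= v f]
vfmbmvfFSFF ⇒ vfmbmvffSFF   [F ::= f]
vfmbmvffSFF ⇒ vfmbmvffvfFF   [S ::= v f]
vfmbmvffvfFF ⇒ vfmbmvffvffF   [F ::= f]
vfmbmvffvffF ⇒ vfmbmvffvfff   [F ::= f]

S ⇒ SSF ⇒ vfSF ⇒ vfSSFF ⇒ vfSSFSFF ⇒ vfFSFSFF ⇒ vfTSFSFF ⇒ vfmbmSFSFF ⇒ vfmbmvfFSFF ⇒ vfmbmvffSFF ⇒ vfmbmvffvfFF ⇒ vfmbmvffvffF ⇒ vfmbmvffvfff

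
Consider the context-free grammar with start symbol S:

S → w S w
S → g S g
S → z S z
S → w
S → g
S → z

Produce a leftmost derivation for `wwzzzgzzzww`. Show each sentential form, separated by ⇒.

S⇒wSw⇒wwSww⇒wwzSzww⇒wwzzSzzww⇒wwzzzSzzzww⇒wwzzzgzzzww

S ⇒ wSw   [S → w S w]
wSw ⇒ wwSww   [S → w S w]
wwSww ⇒ wwzSzww   [S → z S z]
wwzSzww ⇒ wwzzSzzww   [S → z S z]
wwzzSzzww ⇒ wwzzzSzzzww   [S → z S z]
wwzzzSzzzww ⇒ wwzzzgzzzww   [S → g]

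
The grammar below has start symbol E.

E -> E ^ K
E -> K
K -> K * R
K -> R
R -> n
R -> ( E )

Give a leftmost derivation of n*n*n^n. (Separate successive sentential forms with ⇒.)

E ⇒ E^K ⇒ K^K ⇒ K*R^K ⇒ K*R*R^K ⇒ R*R*R^K ⇒ n*R*R^K ⇒ n*n*R^K ⇒ n*n*n^K ⇒ n*n*n^R ⇒ n*n*n^n

E ⇒ E^K   [E -> E ^ K]
E^K ⇒ K^K   [E -> K]
K^K ⇒ K*R^K   [K -> K * R]
K*R^K ⇒ K*R*R^K   [K -> K * R]
K*R*R^K ⇒ R*R*R^K   [K -> R]
R*R*R^K ⇒ n*R*R^K   [R -> n]
n*R*R^K ⇒ n*n*R^K   [R -> n]
n*n*R^K ⇒ n*n*n^K   [R -> n]
n*n*n^K ⇒ n*n*n^R   [K -> R]
n*n*n^R ⇒ n*n*n^n   [R -> n]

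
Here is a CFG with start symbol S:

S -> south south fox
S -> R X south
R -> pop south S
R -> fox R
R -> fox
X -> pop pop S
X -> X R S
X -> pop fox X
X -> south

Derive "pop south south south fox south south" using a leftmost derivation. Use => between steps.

S => R X south => pop south S X south => pop south south south fox X south => pop south south south fox south south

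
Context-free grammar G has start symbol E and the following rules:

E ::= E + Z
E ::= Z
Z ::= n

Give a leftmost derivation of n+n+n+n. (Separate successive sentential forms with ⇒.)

E ⇒ E+Z   [E ::= E + Z]
E+Z ⇒ E+Z+Z   [E ::= E + Z]
E+Z+Z ⇒ E+Z+Z+Z   [E ::= E + Z]
E+Z+Z+Z ⇒ Z+Z+Z+Z   [E ::= Z]
Z+Z+Z+Z ⇒ n+Z+Z+Z   [Z ::= n]
n+Z+Z+Z ⇒ n+n+Z+Z   [Z ::= n]
n+n+Z+Z ⇒ n+n+n+Z   [Z ::= n]
n+n+n+Z ⇒ n+n+n+n   [Z ::= n]

E ⇒ E+Z ⇒ E+Z+Z ⇒ E+Z+Z+Z ⇒ Z+Z+Z+Z ⇒ n+Z+Z+Z ⇒ n+n+Z+Z ⇒ n+n+n+Z ⇒ n+n+n+n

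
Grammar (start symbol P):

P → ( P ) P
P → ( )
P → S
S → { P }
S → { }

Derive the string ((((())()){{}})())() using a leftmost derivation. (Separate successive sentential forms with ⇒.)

P ⇒ (P)P ⇒ ((P)P)P ⇒ (((P)P)P)P ⇒ ((((P)P)P)P)P ⇒ ((((())P)P)P)P ⇒ ((((())())P)P)P ⇒ ((((())())S)P)P ⇒ ((((())()){P})P)P ⇒ ((((())()){S})P)P ⇒ ((((())()){{}})P)P ⇒ ((((())()){{}})())P ⇒ ((((())()){{}})())()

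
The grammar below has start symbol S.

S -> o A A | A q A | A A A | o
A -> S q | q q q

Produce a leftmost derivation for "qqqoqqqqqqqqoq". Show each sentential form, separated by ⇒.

S ⇒ AAA ⇒ SqAA ⇒ AAAqAA ⇒ qqqAAqAA ⇒ qqqSqAqAA ⇒ qqqoqAqAA ⇒ qqqoqqqqqAA ⇒ qqqoqqqqqqqqA ⇒ qqqoqqqqqqqqSq ⇒ qqqoqqqqqqqqoq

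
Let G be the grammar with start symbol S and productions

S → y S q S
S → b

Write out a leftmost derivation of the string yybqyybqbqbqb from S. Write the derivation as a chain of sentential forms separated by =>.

S => ySqS => yySqSqS => yybqSqS => yybqySqSqS => yybqyySqSqSqS => yybqyybqSqSqS => yybqyybqbqSqS => yybqyybqbqbqS => yybqyybqbqbqb

S => ySqS   [S → y S q S]
ySqS => yySqSqS   [S → y S q S]
yySqSqS => yybqSqS   [S → b]
yybqSqS => yybqySqSqS   [S → y S q S]
yybqySqSqS => yybqyySqSqSqS   [S → y S q S]
yybqyySqSqSqS => yybqyybqSqSqS   [S → b]
yybqyybqSqSqS => yybqyybqbqSqS   [S → b]
yybqyybqbqSqS => yybqyybqbqbqS   [S → b]
yybqyybqbqbqS => yybqyybqbqbqb   [S → b]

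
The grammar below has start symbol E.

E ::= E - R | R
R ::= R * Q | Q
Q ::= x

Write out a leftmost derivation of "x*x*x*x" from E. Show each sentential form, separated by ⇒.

E⇒R⇒R*Q⇒R*Q*Q⇒R*Q*Q*Q⇒Q*Q*Q*Q⇒x*Q*Q*Q⇒x*x*Q*Q⇒x*x*x*Q⇒x*x*x*x

E ⇒ R   [E ::= R]
R ⇒ R*Q   [R ::= R * Q]
R*Q ⇒ R*Q*Q   [R ::= R * Q]
R*Q*Q ⇒ R*Q*Q*Q   [R ::= R * Q]
R*Q*Q*Q ⇒ Q*Q*Q*Q   [R ::= Q]
Q*Q*Q*Q ⇒ x*Q*Q*Q   [Q ::= x]
x*Q*Q*Q ⇒ x*x*Q*Q   [Q ::= x]
x*x*Q*Q ⇒ x*x*x*Q   [Q ::= x]
x*x*x*Q ⇒ x*x*x*x   [Q ::= x]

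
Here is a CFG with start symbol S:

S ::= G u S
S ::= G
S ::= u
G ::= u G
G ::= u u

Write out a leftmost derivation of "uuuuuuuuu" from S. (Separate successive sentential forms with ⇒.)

S⇒GuS⇒uGuS⇒uuGuS⇒uuuGuS⇒uuuuGuS⇒uuuuuGuS⇒uuuuuuuuS⇒uuuuuuuuu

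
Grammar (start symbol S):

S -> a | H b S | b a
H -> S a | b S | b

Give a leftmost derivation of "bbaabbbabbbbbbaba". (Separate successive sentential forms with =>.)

S => HbS => bSbS => bHbSbS => bSabSbS => bbaabSbS => bbaabHbSbS => bbaabbSbSbS => bbaabbbabSbS => bbaabbbabHbSbS => bbaabbbabbbSbS => bbaabbbabbbHbSbS => bbaabbbabbbbbSbS => bbaabbbabbbbbbabS => bbaabbbabbbbbbaba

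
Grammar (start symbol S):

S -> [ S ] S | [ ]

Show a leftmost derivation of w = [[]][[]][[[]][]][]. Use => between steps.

S=>[S]S=>[[]]S=>[[]][S]S=>[[]][[]]S=>[[]][[]][S]S=>[[]][[]][[S]S]S=>[[]][[]][[[]]S]S=>[[]][[]][[[]][]]S=>[[]][[]][[[]][]][]

S => [S]S   [S -> [ S ] S]
[S]S => [[]]S   [S -> [ ]]
[[]]S => [[]][S]S   [S -> [ S ] S]
[[]][S]S => [[]][[]]S   [S -> [ ]]
[[]][[]]S => [[]][[]][S]S   [S -> [ S ] S]
[[]][[]][S]S => [[]][[]][[S]S]S   [S -> [ S ] S]
[[]][[]][[S]S]S => [[]][[]][[[]]S]S   [S -> [ ]]
[[]][[]][[[]]S]S => [[]][[]][[[]][]]S   [S -> [ ]]
[[]][[]][[[]][]]S => [[]][[]][[[]][]][]   [S -> [ ]]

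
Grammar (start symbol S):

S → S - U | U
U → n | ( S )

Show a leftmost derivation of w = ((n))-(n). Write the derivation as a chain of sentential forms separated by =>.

S => S-U   [S → S - U]
S-U => U-U   [S → U]
U-U => (S)-U   [U → ( S )]
(S)-U => (U)-U   [S → U]
(U)-U => ((S))-U   [U → ( S )]
((S))-U => ((U))-U   [S → U]
((U))-U => ((n))-U   [U → n]
((n))-U => ((n))-(S)   [U → ( S )]
((n))-(S) => ((n))-(U)   [S → U]
((n))-(U) => ((n))-(n)   [U → n]

S=>S-U=>U-U=>(S)-U=>(U)-U=>((S))-U=>((U))-U=>((n))-U=>((n))-(S)=>((n))-(U)=>((n))-(n)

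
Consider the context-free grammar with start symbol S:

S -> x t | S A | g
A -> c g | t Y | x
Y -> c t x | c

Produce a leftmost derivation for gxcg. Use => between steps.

S => SA   [S -> S A]
SA => SAA   [S -> S A]
SAA => gAA   [S -> g]
gAA => gxA   [A -> x]
gxA => gxcg   [A -> c g]

S => SA => SAA => gAA => gxA => gxcg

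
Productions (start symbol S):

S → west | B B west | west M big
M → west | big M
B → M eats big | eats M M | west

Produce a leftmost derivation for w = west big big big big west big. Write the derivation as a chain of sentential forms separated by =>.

S => west M big   [S → west M big]
west M big => west big M big   [M → big M]
west big M big => west big big M big   [M → big M]
west big big M big => west big big big M big   [M → big M]
west big big big M big => west big big big big M big   [M → big M]
west big big big big M big => west big big big big west big   [M → west]

S => west M big => west big M big => west big big M big => west big big big M big => west big big big big M big => west big big big big west big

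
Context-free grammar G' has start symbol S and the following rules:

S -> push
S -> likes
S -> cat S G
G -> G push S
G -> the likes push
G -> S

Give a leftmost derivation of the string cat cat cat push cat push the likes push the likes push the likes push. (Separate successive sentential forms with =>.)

S => cat S G => cat cat S G G => cat cat cat S G G G => cat cat cat push G G G => cat cat cat push S G G => cat cat cat push cat S G G G => cat cat cat push cat push G G G => cat cat cat push cat push the likes push G G => cat cat cat push cat push the likes push the likes push G => cat cat cat push cat push the likes push the likes push the likes push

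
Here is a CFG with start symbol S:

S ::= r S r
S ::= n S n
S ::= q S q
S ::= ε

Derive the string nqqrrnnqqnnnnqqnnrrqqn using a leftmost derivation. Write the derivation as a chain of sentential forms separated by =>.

S => nSn => nqSqn => nqqSqqn => nqqrSrqqn => nqqrrSrrqqn => nqqrrnSnrrqqn => nqqrrnnSnnrrqqn => nqqrrnnqSqnnrrqqn => nqqrrnnqqSqqnnrrqqn => nqqrrnnqqnSnqqnnrrqqn => nqqrrnnqqnnSnnqqnnrrqqn => nqqrrnnqqnnnnqqnnrrqqn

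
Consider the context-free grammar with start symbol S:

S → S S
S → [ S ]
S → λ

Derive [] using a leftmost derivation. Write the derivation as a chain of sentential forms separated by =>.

S => SS => SSS => SSSS => SSSSS => SSSSSS => SSSSSSS => [S]SSSSSS => []SSSSSS => []SSSSS => []SSSS => []SSS => []SS => []S => []

S => SS   [S → S S]
SS => SSS   [S → S S]
SSS => SSSS   [S → S S]
SSSS => SSSSS   [S → S S]
SSSSS => SSSSSS   [S → S S]
SSSSSS => SSSSSSS   [S → S S]
SSSSSSS => [S]SSSSSS   [S → [ S ]]
[S]SSSSSS => []SSSSSS   [S → λ]
[]SSSSSS => []SSSSS   [S → λ]
[]SSSSS => []SSSS   [S → λ]
[]SSSS => []SSS   [S → λ]
[]SSS => []SS   [S → λ]
[]SS => []S   [S → λ]
[]S => []   [S → λ]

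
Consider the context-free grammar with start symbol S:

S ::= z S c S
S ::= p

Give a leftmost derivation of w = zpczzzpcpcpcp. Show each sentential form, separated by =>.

S=>zScS=>zpcS=>zpczScS=>zpczzScScS=>zpczzzScScScS=>zpczzzpcScScS=>zpczzzpcpcScS=>zpczzzpcpcpcS=>zpczzzpcpcpcp

S => zScS   [S ::= z S c S]
zScS => zpcS   [S ::= p]
zpcS => zpczScS   [S ::= z S c S]
zpczScS => zpczzScScS   [S ::= z S c S]
zpczzScScS => zpczzzScScScS   [S ::= z S c S]
zpczzzScScScS => zpczzzpcScScS   [S ::= p]
zpczzzpcScScS => zpczzzpcpcScS   [S ::= p]
zpczzzpcpcScS => zpczzzpcpcpcS   [S ::= p]
zpczzzpcpcpcS => zpczzzpcpcpcp   [S ::= p]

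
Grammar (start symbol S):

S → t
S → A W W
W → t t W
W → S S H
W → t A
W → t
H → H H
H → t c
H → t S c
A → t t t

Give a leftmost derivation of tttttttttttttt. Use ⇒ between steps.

S ⇒ AWW   [S → A W W]
AWW ⇒ tttWW   [A → t t t]
tttWW ⇒ tttttWW   [W → t t W]
tttttWW ⇒ ttttttAW   [W → t A]
ttttttAW ⇒ tttttttttW   [A → t t t]
tttttttttW ⇒ tttttttttttW   [W → t t W]
tttttttttttW ⇒ tttttttttttttW   [W → t t W]
tttttttttttttW ⇒ tttttttttttttt   [W → t]

S ⇒ AWW ⇒ tttWW ⇒ tttttWW ⇒ ttttttAW ⇒ tttttttttW ⇒ tttttttttttW ⇒ tttttttttttttW ⇒ tttttttttttttt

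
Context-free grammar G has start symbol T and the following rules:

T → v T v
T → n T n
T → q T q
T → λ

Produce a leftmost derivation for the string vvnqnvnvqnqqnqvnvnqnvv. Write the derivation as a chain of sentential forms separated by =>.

T => vTv   [T → v T v]
vTv => vvTvv   [T → v T v]
vvTvv => vvnTnvv   [T → n T n]
vvnTnvv => vvnqTqnvv   [T → q T q]
vvnqTqnvv => vvnqnTnqnvv   [T → n T n]
vvnqnTnqnvv => vvnqnvTvnqnvv   [T → v T v]
vvnqnvTvnqnvv => vvnqnvnTnvnqnvv   [T → n T n]
vvnqnvnTnvnqnvv => vvnqnvnvTvnvnqnvv   [T → v T v]
vvnqnvnvTvnvnqnvv => vvnqnvnvqTqvnvnqnvv   [T → q T q]
vvnqnvnvqTqvnvnqnvv => vvnqnvnvqnTnqvnvnqnvv   [T → n T n]
vvnqnvnvqnTnqvnvnqnvv => vvnqnvnvqnqTqnqvnvnqnvv   [T → q T q]
vvnqnvnvqnqTqnqvnvnqnvv => vvnqnvnvqnqqnqvnvnqnvv   [T → λ]

T => vTv => vvTvv => vvnTnvv => vvnqTqnvv => vvnqnTnqnvv => vvnqnvTvnqnvv => vvnqnvnTnvnqnvv => vvnqnvnvTvnvnqnvv => vvnqnvnvqTqvnvnqnvv => vvnqnvnvqnTnqvnvnqnvv => vvnqnvnvqnqTqnqvnvnqnvv => vvnqnvnvqnqqnqvnvnqnvv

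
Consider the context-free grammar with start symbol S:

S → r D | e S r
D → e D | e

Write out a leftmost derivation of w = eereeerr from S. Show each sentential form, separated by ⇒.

S ⇒ eSr ⇒ eeSrr ⇒ eerDrr ⇒ eereDrr ⇒ eereeDrr ⇒ eereeerr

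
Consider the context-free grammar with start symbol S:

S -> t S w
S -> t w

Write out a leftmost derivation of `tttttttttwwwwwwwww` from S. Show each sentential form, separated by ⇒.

S ⇒ tSw   [S -> t S w]
tSw ⇒ ttSww   [S -> t S w]
ttSww ⇒ tttSwww   [S -> t S w]
tttSwww ⇒ ttttSwwww   [S -> t S w]
ttttSwwww ⇒ tttttSwwwww   [S -> t S w]
tttttSwwwww ⇒ ttttttSwwwwww   [S -> t S w]
ttttttSwwwwww ⇒ tttttttSwwwwwww   [S -> t S w]
tttttttSwwwwwww ⇒ ttttttttSwwwwwwww   [S -> t S w]
ttttttttSwwwwwwww ⇒ tttttttttwwwwwwwww   [S -> t w]

S⇒tSw⇒ttSww⇒tttSwww⇒ttttSwwww⇒tttttSwwwww⇒ttttttSwwwwww⇒tttttttSwwwwwww⇒ttttttttSwwwwwwww⇒tttttttttwwwwwwwww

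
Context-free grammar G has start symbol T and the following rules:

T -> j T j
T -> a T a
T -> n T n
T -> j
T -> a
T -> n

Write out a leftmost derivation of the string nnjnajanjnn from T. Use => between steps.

T => nTn   [T -> n T n]
nTn => nnTnn   [T -> n T n]
nnTnn => nnjTjnn   [T -> j T j]
nnjTjnn => nnjnTnjnn   [T -> n T n]
nnjnTnjnn => nnjnaTanjnn   [T -> a T a]
nnjnaTanjnn => nnjnajanjnn   [T -> j]

T=>nTn=>nnTnn=>nnjTjnn=>nnjnTnjnn=>nnjnaTanjnn=>nnjnajanjnn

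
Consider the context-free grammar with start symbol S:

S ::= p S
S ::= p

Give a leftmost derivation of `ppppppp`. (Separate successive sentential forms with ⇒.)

S ⇒ pS   [S ::= p S]
pS ⇒ ppS   [S ::= p S]
ppS ⇒ pppS   [S ::= p S]
pppS ⇒ ppppS   [S ::= p S]
ppppS ⇒ pppppS   [S ::= p S]
pppppS ⇒ ppppppS   [S ::= p S]
ppppppS ⇒ ppppppp   [S ::= p]

S⇒pS⇒ppS⇒pppS⇒ppppS⇒pppppS⇒ppppppS⇒ppppppp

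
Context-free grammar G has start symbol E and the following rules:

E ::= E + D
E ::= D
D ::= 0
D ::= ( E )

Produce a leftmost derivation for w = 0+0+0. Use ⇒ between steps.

E ⇒ E+D   [E ::= E + D]
E+D ⇒ E+D+D   [E ::= E + D]
E+D+D ⇒ D+D+D   [E ::= D]
D+D+D ⇒ 0+D+D   [D ::= 0]
0+D+D ⇒ 0+0+D   [D ::= 0]
0+0+D ⇒ 0+0+0   [D ::= 0]

E ⇒ E+D ⇒ E+D+D ⇒ D+D+D ⇒ 0+D+D ⇒ 0+0+D ⇒ 0+0+0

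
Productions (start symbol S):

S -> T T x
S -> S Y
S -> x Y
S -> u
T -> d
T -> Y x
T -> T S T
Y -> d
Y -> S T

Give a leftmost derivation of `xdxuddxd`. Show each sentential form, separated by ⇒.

S ⇒ xY ⇒ xST ⇒ xTTxT ⇒ xTSTTxT ⇒ xYxSTTxT ⇒ xdxSTTxT ⇒ xdxuTTxT ⇒ xdxudTxT ⇒ xdxuddxT ⇒ xdxuddxd

S ⇒ xY   [S -> x Y]
xY ⇒ xST   [Y -> S T]
xST ⇒ xTTxT   [S -> T T x]
xTTxT ⇒ xTSTTxT   [T -> T S T]
xTSTTxT ⇒ xYxSTTxT   [T -> Y x]
xYxSTTxT ⇒ xdxSTTxT   [Y -> d]
xdxSTTxT ⇒ xdxuTTxT   [S -> u]
xdxuTTxT ⇒ xdxudTxT   [T -> d]
xdxudTxT ⇒ xdxuddxT   [T -> d]
xdxuddxT ⇒ xdxuddxd   [T -> d]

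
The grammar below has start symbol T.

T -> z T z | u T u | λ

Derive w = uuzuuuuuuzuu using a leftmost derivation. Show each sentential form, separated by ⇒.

T ⇒ uTu ⇒ uuTuu ⇒ uuzTzuu ⇒ uuzuTuzuu ⇒ uuzuuTuuzuu ⇒ uuzuuuTuuuzuu ⇒ uuzuuuuuuzuu

T ⇒ uTu   [T -> u T u]
uTu ⇒ uuTuu   [T -> u T u]
uuTuu ⇒ uuzTzuu   [T -> z T z]
uuzTzuu ⇒ uuzuTuzuu   [T -> u T u]
uuzuTuzuu ⇒ uuzuuTuuzuu   [T -> u T u]
uuzuuTuuzuu ⇒ uuzuuuTuuuzuu   [T -> u T u]
uuzuuuTuuuzuu ⇒ uuzuuuuuuzuu   [T -> λ]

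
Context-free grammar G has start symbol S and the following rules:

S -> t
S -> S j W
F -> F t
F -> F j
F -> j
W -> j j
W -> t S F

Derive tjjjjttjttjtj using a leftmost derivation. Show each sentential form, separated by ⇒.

S⇒SjW⇒SjWjW⇒tjWjW⇒tjjjjW⇒tjjjjtSF⇒tjjjjtSjWF⇒tjjjjttjWF⇒tjjjjttjtSFF⇒tjjjjttjttFF⇒tjjjjttjttFtF⇒tjjjjttjttjtF⇒tjjjjttjttjtj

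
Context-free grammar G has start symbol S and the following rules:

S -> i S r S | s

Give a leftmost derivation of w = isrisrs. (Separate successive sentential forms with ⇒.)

S ⇒ iSrS ⇒ isrS ⇒ isriSrS ⇒ isrisrS ⇒ isrisrs

S ⇒ iSrS   [S -> i S r S]
iSrS ⇒ isrS   [S -> s]
isrS ⇒ isriSrS   [S -> i S r S]
isriSrS ⇒ isrisrS   [S -> s]
isrisrS ⇒ isrisrs   [S -> s]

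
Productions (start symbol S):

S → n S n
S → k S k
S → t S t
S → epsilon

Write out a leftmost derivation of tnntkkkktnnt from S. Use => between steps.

S => tSt => tnSnt => tnnSnnt => tnntStnnt => tnntkSktnnt => tnntkkSkktnnt => tnntkkkktnnt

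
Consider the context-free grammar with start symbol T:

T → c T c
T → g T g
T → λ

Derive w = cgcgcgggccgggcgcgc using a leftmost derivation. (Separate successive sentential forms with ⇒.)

T⇒cTc⇒cgTgc⇒cgcTcgc⇒cgcgTgcgc⇒cgcgcTcgcgc⇒cgcgcgTgcgcgc⇒cgcgcggTggcgcgc⇒cgcgcgggTgggcgcgc⇒cgcgcgggcTcgggcgcgc⇒cgcgcgggccgggcgcgc

T ⇒ cTc   [T → c T c]
cTc ⇒ cgTgc   [T → g T g]
cgTgc ⇒ cgcTcgc   [T → c T c]
cgcTcgc ⇒ cgcgTgcgc   [T → g T g]
cgcgTgcgc ⇒ cgcgcTcgcgc   [T → c T c]
cgcgcTcgcgc ⇒ cgcgcgTgcgcgc   [T → g T g]
cgcgcgTgcgcgc ⇒ cgcgcggTggcgcgc   [T → g T g]
cgcgcggTggcgcgc ⇒ cgcgcgggTgggcgcgc   [T → g T g]
cgcgcgggTgggcgcgc ⇒ cgcgcgggcTcgggcgcgc   [T → c T c]
cgcgcgggcTcgggcgcgc ⇒ cgcgcgggccgggcgcgc   [T → λ]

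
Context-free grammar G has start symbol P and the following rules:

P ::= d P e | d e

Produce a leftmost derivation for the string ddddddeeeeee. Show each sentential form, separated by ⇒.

P⇒dPe⇒ddPee⇒dddPeee⇒ddddPeeee⇒dddddPeeeee⇒ddddddeeeeee

P ⇒ dPe   [P ::= d P e]
dPe ⇒ ddPee   [P ::= d P e]
ddPee ⇒ dddPeee   [P ::= d P e]
dddPeee ⇒ ddddPeeee   [P ::= d P e]
ddddPeeee ⇒ dddddPeeeee   [P ::= d P e]
dddddPeeeee ⇒ ddddddeeeeee   [P ::= d e]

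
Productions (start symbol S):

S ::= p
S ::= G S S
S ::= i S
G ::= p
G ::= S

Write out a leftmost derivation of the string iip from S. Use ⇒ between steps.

S ⇒ iS   [S ::= i S]
iS ⇒ iiS   [S ::= i S]
iiS ⇒ iip   [S ::= p]

S⇒iS⇒iiS⇒iip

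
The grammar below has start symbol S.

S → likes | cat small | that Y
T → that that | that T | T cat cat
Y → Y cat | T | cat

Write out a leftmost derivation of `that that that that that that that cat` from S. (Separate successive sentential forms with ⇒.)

S ⇒ that Y ⇒ that Y cat ⇒ that T cat ⇒ that that T cat ⇒ that that that T cat ⇒ that that that that T cat ⇒ that that that that that T cat ⇒ that that that that that that that cat

S ⇒ that Y   [S → that Y]
that Y ⇒ that Y cat   [Y → Y cat]
that Y cat ⇒ that T cat   [Y → T]
that T cat ⇒ that that T cat   [T → that T]
that that T cat ⇒ that that that T cat   [T → that T]
that that that T cat ⇒ that that that that T cat   [T → that T]
that that that that T cat ⇒ that that that that that T cat   [T → that T]
that that that that that T cat ⇒ that that that that that that that cat   [T → that that]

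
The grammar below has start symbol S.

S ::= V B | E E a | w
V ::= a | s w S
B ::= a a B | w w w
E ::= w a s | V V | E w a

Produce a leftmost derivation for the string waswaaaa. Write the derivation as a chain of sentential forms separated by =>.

S => EEa   [S ::= E E a]
EEa => EwaEa   [E ::= E w a]
EwaEa => waswaEa   [E ::= w a s]
waswaEa => waswaVVa   [E ::= V V]
waswaVVa => waswaaVa   [V ::= a]
waswaaVa => waswaaaa   [V ::= a]

S => EEa => EwaEa => waswaEa => waswaVVa => waswaaVa => waswaaaa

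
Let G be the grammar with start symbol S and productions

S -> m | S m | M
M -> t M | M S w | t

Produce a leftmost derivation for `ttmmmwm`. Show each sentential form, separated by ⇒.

S ⇒ Sm   [S -> S m]
Sm ⇒ Mm   [S -> M]
Mm ⇒ MSwm   [M -> M S w]
MSwm ⇒ tMSwm   [M -> t M]
tMSwm ⇒ ttSwm   [M -> t]
ttSwm ⇒ ttSmwm   [S -> S m]
ttSmwm ⇒ ttSmmwm   [S -> S m]
ttSmmwm ⇒ ttmmmwm   [S -> m]

S ⇒ Sm ⇒ Mm ⇒ MSwm ⇒ tMSwm ⇒ ttSwm ⇒ ttSmwm ⇒ ttSmmwm ⇒ ttmmmwm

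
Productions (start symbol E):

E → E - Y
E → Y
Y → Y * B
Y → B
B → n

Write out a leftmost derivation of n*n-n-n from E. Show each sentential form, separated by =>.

E => E-Y => E-Y-Y => Y-Y-Y => Y*B-Y-Y => B*B-Y-Y => n*B-Y-Y => n*n-Y-Y => n*n-B-Y => n*n-n-Y => n*n-n-B => n*n-n-n

E => E-Y   [E → E - Y]
E-Y => E-Y-Y   [E → E - Y]
E-Y-Y => Y-Y-Y   [E → Y]
Y-Y-Y => Y*B-Y-Y   [Y → Y * B]
Y*B-Y-Y => B*B-Y-Y   [Y → B]
B*B-Y-Y => n*B-Y-Y   [B → n]
n*B-Y-Y => n*n-Y-Y   [B → n]
n*n-Y-Y => n*n-B-Y   [Y → B]
n*n-B-Y => n*n-n-Y   [B → n]
n*n-n-Y => n*n-n-B   [Y → B]
n*n-n-B => n*n-n-n   [B → n]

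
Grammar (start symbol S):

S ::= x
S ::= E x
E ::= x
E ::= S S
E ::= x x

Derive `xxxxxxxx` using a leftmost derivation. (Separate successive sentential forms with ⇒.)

S ⇒ Ex   [S ::= E x]
Ex ⇒ SSx   [E ::= S S]
SSx ⇒ ExSx   [S ::= E x]
ExSx ⇒ SSxSx   [E ::= S S]
SSxSx ⇒ ExSxSx   [S ::= E x]
ExSxSx ⇒ SSxSxSx   [E ::= S S]
SSxSxSx ⇒ xSxSxSx   [S ::= x]
xSxSxSx ⇒ xxxSxSx   [S ::= x]
xxxSxSx ⇒ xxxxxSx   [S ::= x]
xxxxxSx ⇒ xxxxxExx   [S ::= E x]
xxxxxExx ⇒ xxxxxxxx   [E ::= x]

S⇒Ex⇒SSx⇒ExSx⇒SSxSx⇒ExSxSx⇒SSxSxSx⇒xSxSxSx⇒xxxSxSx⇒xxxxxSx⇒xxxxxExx⇒xxxxxxxx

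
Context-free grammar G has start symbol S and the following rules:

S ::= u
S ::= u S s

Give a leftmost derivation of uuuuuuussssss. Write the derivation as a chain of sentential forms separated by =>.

S => uSs   [S ::= u S s]
uSs => uuSss   [S ::= u S s]
uuSss => uuuSsss   [S ::= u S s]
uuuSsss => uuuuSssss   [S ::= u S s]
uuuuSssss => uuuuuSsssss   [S ::= u S s]
uuuuuSsssss => uuuuuuSssssss   [S ::= u S s]
uuuuuuSssssss => uuuuuuussssss   [S ::= u]

S => uSs => uuSss => uuuSsss => uuuuSssss => uuuuuSsssss => uuuuuuSssssss => uuuuuuussssss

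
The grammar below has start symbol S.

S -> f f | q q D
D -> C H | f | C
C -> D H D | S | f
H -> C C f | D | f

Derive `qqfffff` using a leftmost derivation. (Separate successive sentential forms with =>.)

S=>qqD=>qqC=>qqDHD=>qqCHD=>qqDHDHD=>qqfHDHD=>qqffDHD=>qqfffHD=>qqffffD=>qqfffff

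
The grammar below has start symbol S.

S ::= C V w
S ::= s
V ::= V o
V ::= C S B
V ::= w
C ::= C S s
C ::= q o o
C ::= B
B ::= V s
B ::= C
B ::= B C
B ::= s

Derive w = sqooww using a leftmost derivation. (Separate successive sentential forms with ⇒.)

S⇒CVw⇒BVw⇒BCVw⇒sCVw⇒sqooVw⇒sqooww

S ⇒ CVw   [S ::= C V w]
CVw ⇒ BVw   [C ::= B]
BVw ⇒ BCVw   [B ::= B C]
BCVw ⇒ sCVw   [B ::= s]
sCVw ⇒ sqooVw   [C ::= q o o]
sqooVw ⇒ sqooww   [V ::= w]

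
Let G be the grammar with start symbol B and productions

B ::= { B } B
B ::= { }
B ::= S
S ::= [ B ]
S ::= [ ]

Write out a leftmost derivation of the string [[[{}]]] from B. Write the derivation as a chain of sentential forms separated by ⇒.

B ⇒ S ⇒ [B] ⇒ [S] ⇒ [[B]] ⇒ [[S]] ⇒ [[[B]]] ⇒ [[[{}]]]

B ⇒ S   [B ::= S]
S ⇒ [B]   [S ::= [ B ]]
[B] ⇒ [S]   [B ::= S]
[S] ⇒ [[B]]   [S ::= [ B ]]
[[B]] ⇒ [[S]]   [B ::= S]
[[S]] ⇒ [[[B]]]   [S ::= [ B ]]
[[[B]]] ⇒ [[[{}]]]   [B ::= { }]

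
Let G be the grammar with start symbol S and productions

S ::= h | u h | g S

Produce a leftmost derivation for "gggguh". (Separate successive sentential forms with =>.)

S => gS => ggS => gggS => ggggS => gggguh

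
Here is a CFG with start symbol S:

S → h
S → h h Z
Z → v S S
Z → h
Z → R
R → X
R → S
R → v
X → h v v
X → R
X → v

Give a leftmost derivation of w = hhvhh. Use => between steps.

S => hhZ => hhvSS => hhvhS => hhvhh

S => hhZ   [S → h h Z]
hhZ => hhvSS   [Z → v S S]
hhvSS => hhvhS   [S → h]
hhvhS => hhvhh   [S → h]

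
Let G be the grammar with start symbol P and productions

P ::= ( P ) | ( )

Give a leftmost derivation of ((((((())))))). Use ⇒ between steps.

P⇒(P)⇒((P))⇒(((P)))⇒((((P))))⇒(((((P)))))⇒((((((P))))))⇒((((((()))))))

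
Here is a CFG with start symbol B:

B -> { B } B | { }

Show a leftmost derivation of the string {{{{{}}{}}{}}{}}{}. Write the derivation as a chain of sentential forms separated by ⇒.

B ⇒ {B}B   [B -> { B } B]
{B}B ⇒ {{B}B}B   [B -> { B } B]
{{B}B}B ⇒ {{{B}B}B}B   [B -> { B } B]
{{{B}B}B}B ⇒ {{{{B}B}B}B}B   [B -> { B } B]
{{{{B}B}B}B}B ⇒ {{{{{}}B}B}B}B   [B -> { }]
{{{{{}}B}B}B}B ⇒ {{{{{}}{}}B}B}B   [B -> { }]
{{{{{}}{}}B}B}B ⇒ {{{{{}}{}}{}}B}B   [B -> { }]
{{{{{}}{}}{}}B}B ⇒ {{{{{}}{}}{}}{}}B   [B -> { }]
{{{{{}}{}}{}}{}}B ⇒ {{{{{}}{}}{}}{}}{}   [B -> { }]

B⇒{B}B⇒{{B}B}B⇒{{{B}B}B}B⇒{{{{B}B}B}B}B⇒{{{{{}}B}B}B}B⇒{{{{{}}{}}B}B}B⇒{{{{{}}{}}{}}B}B⇒{{{{{}}{}}{}}{}}B⇒{{{{{}}{}}{}}{}}{}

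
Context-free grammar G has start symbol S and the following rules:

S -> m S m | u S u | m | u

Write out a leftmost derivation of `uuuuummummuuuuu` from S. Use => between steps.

S => uSu => uuSuu => uuuSuuu => uuuuSuuuu => uuuuuSuuuuu => uuuuumSmuuuuu => uuuuummSmmuuuuu => uuuuummummuuuuu

S => uSu   [S -> u S u]
uSu => uuSuu   [S -> u S u]
uuSuu => uuuSuuu   [S -> u S u]
uuuSuuu => uuuuSuuuu   [S -> u S u]
uuuuSuuuu => uuuuuSuuuuu   [S -> u S u]
uuuuuSuuuuu => uuuuumSmuuuuu   [S -> m S m]
uuuuumSmuuuuu => uuuuummSmmuuuuu   [S -> m S m]
uuuuummSmmuuuuu => uuuuummummuuuuu   [S -> u]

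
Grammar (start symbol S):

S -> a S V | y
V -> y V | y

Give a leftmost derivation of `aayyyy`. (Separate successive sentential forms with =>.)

S=>aSV=>aaSVV=>aayVV=>aayyVV=>aayyyV=>aayyyy

S => aSV   [S -> a S V]
aSV => aaSVV   [S -> a S V]
aaSVV => aayVV   [S -> y]
aayVV => aayyVV   [V -> y V]
aayyVV => aayyyV   [V -> y]
aayyyV => aayyyy   [V -> y]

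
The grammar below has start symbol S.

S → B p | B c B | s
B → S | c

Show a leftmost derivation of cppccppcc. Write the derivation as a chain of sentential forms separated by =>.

S => BcB => ScB => BpcB => SpcB => BppcB => cppcB => cppcS => cppcBcB => cppcScB => cppcBpcB => cppcSpcB => cppcBppcB => cppccppcB => cppccppcc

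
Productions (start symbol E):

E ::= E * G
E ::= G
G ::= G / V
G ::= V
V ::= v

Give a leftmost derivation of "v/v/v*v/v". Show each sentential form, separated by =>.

E=>E*G=>G*G=>G/V*G=>G/V/V*G=>V/V/V*G=>v/V/V*G=>v/v/V*G=>v/v/v*G=>v/v/v*G/V=>v/v/v*V/V=>v/v/v*v/V=>v/v/v*v/v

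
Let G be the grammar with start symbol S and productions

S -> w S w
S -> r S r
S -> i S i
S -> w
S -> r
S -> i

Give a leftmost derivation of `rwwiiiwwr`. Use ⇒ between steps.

S ⇒ rSr ⇒ rwSwr ⇒ rwwSwwr ⇒ rwwiSiwwr ⇒ rwwiiiwwr

S ⇒ rSr   [S -> r S r]
rSr ⇒ rwSwr   [S -> w S w]
rwSwr ⇒ rwwSwwr   [S -> w S w]
rwwSwwr ⇒ rwwiSiwwr   [S -> i S i]
rwwiSiwwr ⇒ rwwiiiwwr   [S -> i]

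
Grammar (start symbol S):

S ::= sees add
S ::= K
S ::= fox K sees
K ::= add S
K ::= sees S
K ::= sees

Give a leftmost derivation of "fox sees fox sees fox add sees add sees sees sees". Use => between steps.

S => fox K sees => fox sees S sees => fox sees fox K sees sees => fox sees fox sees S sees sees => fox sees fox sees fox K sees sees sees => fox sees fox sees fox add S sees sees sees => fox sees fox sees fox add sees add sees sees sees

S => fox K sees   [S ::= fox K sees]
fox K sees => fox sees S sees   [K ::= sees S]
fox sees S sees => fox sees fox K sees sees   [S ::= fox K sees]
fox sees fox K sees sees => fox sees fox sees S sees sees   [K ::= sees S]
fox sees fox sees S sees sees => fox sees fox sees fox K sees sees sees   [S ::= fox K sees]
fox sees fox sees fox K sees sees sees => fox sees fox sees fox add S sees sees sees   [K ::= add S]
fox sees fox sees fox add S sees sees sees => fox sees fox sees fox add sees add sees sees sees   [S ::= sees add]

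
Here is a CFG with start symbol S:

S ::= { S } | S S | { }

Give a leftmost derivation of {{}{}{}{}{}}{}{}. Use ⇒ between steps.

S ⇒ SS ⇒ SSS ⇒ {S}SS ⇒ {SS}SS ⇒ {SSS}SS ⇒ {SSSS}SS ⇒ {SSSSS}SS ⇒ {{}SSSS}SS ⇒ {{}{}SSS}SS ⇒ {{}{}{}SS}SS ⇒ {{}{}{}{}S}SS ⇒ {{}{}{}{}{}}SS ⇒ {{}{}{}{}{}}{}S ⇒ {{}{}{}{}{}}{}{}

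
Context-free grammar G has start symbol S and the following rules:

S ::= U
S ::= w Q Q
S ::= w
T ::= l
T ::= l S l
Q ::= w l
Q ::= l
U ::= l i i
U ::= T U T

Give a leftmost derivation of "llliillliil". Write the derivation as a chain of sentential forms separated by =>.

S => U   [S ::= U]
U => TUT   [U ::= T U T]
TUT => lSlUT   [T ::= l S l]
lSlUT => lUlUT   [S ::= U]
lUlUT => lTUTlUT   [U ::= T U T]
lTUTlUT => llUTlUT   [T ::= l]
llUTlUT => llliiTlUT   [U ::= l i i]
llliiTlUT => llliillUT   [T ::= l]
llliillUT => llliillliiT   [U ::= l i i]
llliillliiT => llliillliil   [T ::= l]

S=>U=>TUT=>lSlUT=>lUlUT=>lTUTlUT=>llUTlUT=>llliiTlUT=>llliillUT=>llliillliiT=>llliillliil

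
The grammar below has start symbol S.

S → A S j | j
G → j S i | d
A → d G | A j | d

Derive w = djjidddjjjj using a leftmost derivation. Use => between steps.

S => ASj => dGSj => djSiSj => djjiSj => djjiASjj => djjidGSjj => djjiddSjj => djjiddASjjj => djjidddSjjj => djjidddjjjj

S => ASj   [S → A S j]
ASj => dGSj   [A → d G]
dGSj => djSiSj   [G → j S i]
djSiSj => djjiSj   [S → j]
djjiSj => djjiASjj   [S → A S j]
djjiASjj => djjidGSjj   [A → d G]
djjidGSjj => djjiddSjj   [G → d]
djjiddSjj => djjiddASjjj   [S → A S j]
djjiddASjjj => djjidddSjjj   [A → d]
djjidddSjjj => djjidddjjjj   [S → j]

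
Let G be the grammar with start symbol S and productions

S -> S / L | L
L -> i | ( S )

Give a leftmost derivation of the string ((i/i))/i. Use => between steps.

S=>S/L=>L/L=>(S)/L=>(L)/L=>((S))/L=>((S/L))/L=>((L/L))/L=>((i/L))/L=>((i/i))/L=>((i/i))/i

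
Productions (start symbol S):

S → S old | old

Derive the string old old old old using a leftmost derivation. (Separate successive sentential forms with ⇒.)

S ⇒ S old ⇒ S old old ⇒ S old old old ⇒ old old old old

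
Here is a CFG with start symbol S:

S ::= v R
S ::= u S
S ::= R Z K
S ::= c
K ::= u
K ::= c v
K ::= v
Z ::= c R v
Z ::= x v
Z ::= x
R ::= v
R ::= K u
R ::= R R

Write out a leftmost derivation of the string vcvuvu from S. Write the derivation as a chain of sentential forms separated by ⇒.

S⇒RZK⇒vZK⇒vcRvK⇒vcKuvK⇒vcvuvK⇒vcvuvu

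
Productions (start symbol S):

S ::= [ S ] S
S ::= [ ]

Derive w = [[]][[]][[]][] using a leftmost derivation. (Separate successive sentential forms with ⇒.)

S ⇒ [S]S   [S ::= [ S ] S]
[S]S ⇒ [[]]S   [S ::= [ ]]
[[]]S ⇒ [[]][S]S   [S ::= [ S ] S]
[[]][S]S ⇒ [[]][[]]S   [S ::= [ ]]
[[]][[]]S ⇒ [[]][[]][S]S   [S ::= [ S ] S]
[[]][[]][S]S ⇒ [[]][[]][[]]S   [S ::= [ ]]
[[]][[]][[]]S ⇒ [[]][[]][[]][]   [S ::= [ ]]

S ⇒ [S]S ⇒ [[]]S ⇒ [[]][S]S ⇒ [[]][[]]S ⇒ [[]][[]][S]S ⇒ [[]][[]][[]]S ⇒ [[]][[]][[]][]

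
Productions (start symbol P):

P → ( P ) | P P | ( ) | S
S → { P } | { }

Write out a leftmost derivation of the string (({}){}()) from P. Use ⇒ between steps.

P⇒(P)⇒(PP)⇒((P)P)⇒((S)P)⇒(({})P)⇒(({})PP)⇒(({})SP)⇒(({}){}P)⇒(({}){}())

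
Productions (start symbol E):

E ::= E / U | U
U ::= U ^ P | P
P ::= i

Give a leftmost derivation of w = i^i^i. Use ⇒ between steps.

E ⇒ U ⇒ U^P ⇒ U^P^P ⇒ P^P^P ⇒ i^P^P ⇒ i^i^P ⇒ i^i^i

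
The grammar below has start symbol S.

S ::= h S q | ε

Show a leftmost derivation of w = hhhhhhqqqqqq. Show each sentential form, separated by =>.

S=>hSq=>hhSqq=>hhhSqqq=>hhhhSqqqq=>hhhhhSqqqqq=>hhhhhhSqqqqqq=>hhhhhhqqqqqq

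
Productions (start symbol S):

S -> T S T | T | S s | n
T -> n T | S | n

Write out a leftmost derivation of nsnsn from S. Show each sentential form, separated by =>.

S => TST => SST => SsST => nsST => nsSsT => nsnsT => nsnsn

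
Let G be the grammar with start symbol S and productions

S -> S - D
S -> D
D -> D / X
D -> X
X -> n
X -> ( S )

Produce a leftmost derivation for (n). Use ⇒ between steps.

S ⇒ D ⇒ X ⇒ (S) ⇒ (D) ⇒ (X) ⇒ (n)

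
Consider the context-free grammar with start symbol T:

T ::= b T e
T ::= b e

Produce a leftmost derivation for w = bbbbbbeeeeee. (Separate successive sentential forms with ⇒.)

T ⇒ bTe ⇒ bbTee ⇒ bbbTeee ⇒ bbbbTeeee ⇒ bbbbbTeeeee ⇒ bbbbbbeeeeee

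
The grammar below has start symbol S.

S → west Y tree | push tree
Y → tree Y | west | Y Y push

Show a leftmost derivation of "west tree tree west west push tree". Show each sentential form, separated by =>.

S => west Y tree => west Y Y push tree => west tree Y Y push tree => west tree tree Y Y push tree => west tree tree west Y push tree => west tree tree west west push tree

S => west Y tree   [S → west Y tree]
west Y tree => west Y Y push tree   [Y → Y Y push]
west Y Y push tree => west tree Y Y push tree   [Y → tree Y]
west tree Y Y push tree => west tree tree Y Y push tree   [Y → tree Y]
west tree tree Y Y push tree => west tree tree west Y push tree   [Y → west]
west tree tree west Y push tree => west tree tree west west push tree   [Y → west]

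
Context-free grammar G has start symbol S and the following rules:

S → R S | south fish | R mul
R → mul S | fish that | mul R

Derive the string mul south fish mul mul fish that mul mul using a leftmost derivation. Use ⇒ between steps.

S ⇒ R S ⇒ mul S S ⇒ mul south fish S ⇒ mul south fish R mul ⇒ mul south fish mul S mul ⇒ mul south fish mul R mul mul ⇒ mul south fish mul mul R mul mul ⇒ mul south fish mul mul fish that mul mul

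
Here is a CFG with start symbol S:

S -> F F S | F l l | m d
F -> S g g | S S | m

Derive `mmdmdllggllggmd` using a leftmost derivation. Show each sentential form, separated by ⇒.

S⇒FFS⇒mFS⇒mSggS⇒mFllggS⇒mSggllggS⇒mFllggllggS⇒mSSllggllggS⇒mmdSllggllggS⇒mmdmdllggllggS⇒mmdmdllggllggmd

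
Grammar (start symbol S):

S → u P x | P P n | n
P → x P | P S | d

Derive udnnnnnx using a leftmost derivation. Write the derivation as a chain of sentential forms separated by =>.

S=>uPx=>uPSx=>uPSSx=>uPSSSx=>uPSSSSx=>uPSSSSSx=>udSSSSSx=>udnSSSSx=>udnnSSSx=>udnnnSSx=>udnnnnSx=>udnnnnnx

S => uPx   [S → u P x]
uPx => uPSx   [P → P S]
uPSx => uPSSx   [P → P S]
uPSSx => uPSSSx   [P → P S]
uPSSSx => uPSSSSx   [P → P S]
uPSSSSx => uPSSSSSx   [P → P S]
uPSSSSSx => udSSSSSx   [P → d]
udSSSSSx => udnSSSSx   [S → n]
udnSSSSx => udnnSSSx   [S → n]
udnnSSSx => udnnnSSx   [S → n]
udnnnSSx => udnnnnSx   [S → n]
udnnnnSx => udnnnnnx   [S → n]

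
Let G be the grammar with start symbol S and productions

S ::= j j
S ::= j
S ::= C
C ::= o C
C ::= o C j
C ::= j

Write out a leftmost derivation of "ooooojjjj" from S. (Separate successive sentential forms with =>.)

S => C => oC => ooCj => oooCjj => ooooCjj => oooooCjjj => ooooojjjj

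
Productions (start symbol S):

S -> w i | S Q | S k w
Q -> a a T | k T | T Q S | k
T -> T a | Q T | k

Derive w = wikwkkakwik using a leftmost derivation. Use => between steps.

S => SQ   [S -> S Q]
SQ => SQQ   [S -> S Q]
SQQ => SkwQQ   [S -> S k w]
SkwQQ => wikwQQ   [S -> w i]
wikwQQ => wikwTQSQ   [Q -> T Q S]
wikwTQSQ => wikwTaQSQ   [T -> T a]
wikwTaQSQ => wikwQTaQSQ   [T -> Q T]
wikwQTaQSQ => wikwkTaQSQ   [Q -> k]
wikwkTaQSQ => wikwkkaQSQ   [T -> k]
wikwkkaQSQ => wikwkkakSQ   [Q -> k]
wikwkkakSQ => wikwkkakwiQ   [S -> w i]
wikwkkakwiQ => wikwkkakwik   [Q -> k]

S=>SQ=>SQQ=>SkwQQ=>wikwQQ=>wikwTQSQ=>wikwTaQSQ=>wikwQTaQSQ=>wikwkTaQSQ=>wikwkkaQSQ=>wikwkkakSQ=>wikwkkakwiQ=>wikwkkakwik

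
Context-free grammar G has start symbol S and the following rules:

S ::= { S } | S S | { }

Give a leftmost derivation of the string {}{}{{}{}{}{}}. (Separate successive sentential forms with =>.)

S => SS   [S ::= S S]
SS => SSS   [S ::= S S]
SSS => {}SS   [S ::= { }]
{}SS => {}{}S   [S ::= { }]
{}{}S => {}{}{S}   [S ::= { S }]
{}{}{S} => {}{}{SS}   [S ::= S S]
{}{}{SS} => {}{}{SSS}   [S ::= S S]
{}{}{SSS} => {}{}{SSSS}   [S ::= S S]
{}{}{SSSS} => {}{}{{}SSS}   [S ::= { }]
{}{}{{}SSS} => {}{}{{}{}SS}   [S ::= { }]
{}{}{{}{}SS} => {}{}{{}{}{}S}   [S ::= { }]
{}{}{{}{}{}S} => {}{}{{}{}{}{}}   [S ::= { }]

S=>SS=>SSS=>{}SS=>{}{}S=>{}{}{S}=>{}{}{SS}=>{}{}{SSS}=>{}{}{SSSS}=>{}{}{{}SSS}=>{}{}{{}{}SS}=>{}{}{{}{}{}S}=>{}{}{{}{}{}{}}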